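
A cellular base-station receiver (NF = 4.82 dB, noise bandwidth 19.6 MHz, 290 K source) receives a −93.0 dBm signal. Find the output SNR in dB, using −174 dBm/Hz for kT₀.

Noise floor: N = −174 + 10 log₁₀(B) + NF
10 log₁₀(1.96×10⁷) = 72.92 dB
N = −174 + 72.92 + 4.82 = −96.26 dBm
SNR = P_sig − N = −93.0 − (−96.26) = 3.26 dB → 3.3 dB

3.3 dB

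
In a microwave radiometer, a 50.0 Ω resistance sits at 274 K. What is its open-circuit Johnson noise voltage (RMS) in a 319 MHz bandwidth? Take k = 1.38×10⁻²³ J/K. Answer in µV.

15.5 µV

V_n = √(4kTRB)
4kTRB = 4 × 1.38×10⁻²³ × 274 × 5.00×10¹ × 3.19×10⁸ = 2.41×10⁻¹⁰ V²
V_n = √(2.41×10⁻¹⁰) = 1.55×10⁻⁵ V = 15.5 µV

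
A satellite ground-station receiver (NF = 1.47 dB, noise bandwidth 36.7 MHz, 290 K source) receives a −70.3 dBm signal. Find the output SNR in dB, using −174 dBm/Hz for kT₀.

Noise floor: N = −174 + 10 log₁₀(B) + NF
10 log₁₀(3.67×10⁷) = 75.65 dB
N = −174 + 75.65 + 1.47 = −96.88 dBm
SNR = P_sig − N = −70.3 − (−96.88) = 26.58 dB → 26.6 dB

26.6 dB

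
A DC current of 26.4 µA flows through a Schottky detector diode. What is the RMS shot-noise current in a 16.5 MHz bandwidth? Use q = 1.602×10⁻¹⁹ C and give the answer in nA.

I_n = √(2qI·B)
2qI·B = 2 × 1.602×10⁻¹⁹ × 2.64×10⁻⁵ × 1.65×10⁷ = 1.40×10⁻¹⁶ A²
I_n = √(1.40×10⁻¹⁶) = 1.18×10⁻⁸ A = 11.8 nA

11.8 nA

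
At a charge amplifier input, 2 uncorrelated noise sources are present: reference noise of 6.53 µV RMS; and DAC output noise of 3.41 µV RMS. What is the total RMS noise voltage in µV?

7.37 µV

Uncorrelated sources add in power (mean-square): V_tot = √(ΣV_i²)
V_tot = √[(6.53×10⁻⁶)² + (3.41×10⁻⁶)²] = 7.37×10⁻⁶ V = 7.37 µV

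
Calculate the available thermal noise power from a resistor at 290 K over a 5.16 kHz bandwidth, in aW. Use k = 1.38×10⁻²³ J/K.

P_n = kTB = 1.38×10⁻²³ × 290 × 5.16×10³ = 2.07×10⁻¹⁷ W = 20.7 aW

20.7 aW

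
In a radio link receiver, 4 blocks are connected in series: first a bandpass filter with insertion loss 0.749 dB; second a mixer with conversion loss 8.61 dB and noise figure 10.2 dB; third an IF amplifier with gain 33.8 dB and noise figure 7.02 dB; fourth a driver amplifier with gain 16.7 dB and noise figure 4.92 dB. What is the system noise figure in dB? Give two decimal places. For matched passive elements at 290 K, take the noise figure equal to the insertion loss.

Convert to linear (a loss of L dB is a gain of −L dB): F_i = 10^(NF_i/10), G_i = 10^(G_i,dB/10)
  Stage 1: F_1 = 10^(0.749/10) = 1.188, G_1 = 10^(−0.749/10) = 0.8416
  Stage 2: F_2 = 10^(10.2/10) = 10.47, G_2 = 10^(−8.61/10) = 0.1377
  Stage 3: F_3 = 10^(7.02/10) = 5.035, G_3 = 10^(33.8/10) = 2399
  Stage 4: F_4 = 10^(4.92/10) = 3.105, G_4 = 10^(16.7/10) = 46.77
Friis cascade:
  F = 1.188 + (10.47 − 1)/0.8416 + (5.035 − 1)/0.1159 + (3.105 − 1)/278.0 = 47.26
NF = 10 log₁₀(47.26) = 16.75 dB

16.75 dB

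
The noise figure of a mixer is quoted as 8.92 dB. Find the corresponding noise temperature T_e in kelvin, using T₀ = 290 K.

1972 K

F = 10^(8.92/10) = 7.7983
T_e = (F − 1)·T₀ = (7.7983 − 1) × 290 = 1972 K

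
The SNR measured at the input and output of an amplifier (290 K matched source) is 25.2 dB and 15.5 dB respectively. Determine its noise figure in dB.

9.7 dB

NF (dB) = SNR_in(dB) − SNR_out(dB) when the source is at T₀
NF = 25.2 − 15.5 = 9.7 dB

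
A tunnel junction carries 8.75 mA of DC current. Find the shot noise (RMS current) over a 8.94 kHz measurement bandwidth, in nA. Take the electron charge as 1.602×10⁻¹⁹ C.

5.01 nA

I_n = √(2qI·B)
2qI·B = 2 × 1.602×10⁻¹⁹ × 8.75×10⁻³ × 8.94×10³ = 2.51×10⁻¹⁷ A²
I_n = √(2.51×10⁻¹⁷) = 5.01×10⁻⁹ A = 5.01 nA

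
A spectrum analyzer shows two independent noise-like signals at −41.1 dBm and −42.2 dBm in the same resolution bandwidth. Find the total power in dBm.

Convert to linear, add, convert back:
P₁ = 7.76×10⁻⁸ W, P₂ = 6.03×10⁻⁸ W
P_tot = 1.38×10⁻⁷ W → 10 log₁₀(P_tot / 10⁻³) = −38.6 dBm

−38.6 dBm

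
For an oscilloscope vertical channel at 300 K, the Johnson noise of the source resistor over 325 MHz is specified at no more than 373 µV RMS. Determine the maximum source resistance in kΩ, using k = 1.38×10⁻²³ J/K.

Johnson–Nyquist: V_n = √(4kTRB) ⇒ R = V_n² / (4kTB)
4kTB = 4 × 1.38×10⁻²³ × 300 × 3.25×10⁸ = 5.38×10⁻¹²
R = (3.73×10⁻⁴)² / 5.38×10⁻¹² = 2.59×10⁴ Ω = 25.9 kΩ

25.9 kΩ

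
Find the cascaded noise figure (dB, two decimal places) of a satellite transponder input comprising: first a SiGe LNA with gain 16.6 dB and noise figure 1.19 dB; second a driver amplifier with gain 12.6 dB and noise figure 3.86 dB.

1.29 dB

Convert to linear (a loss of L dB is a gain of −L dB): F_i = 10^(NF_i/10), G_i = 10^(G_i,dB/10)
  Stage 1: F_1 = 10^(1.19/10) = 1.315, G_1 = 10^(16.6/10) = 45.71
  Stage 2: F_2 = 10^(3.86/10) = 2.432, G_2 = 10^(12.6/10) = 18.20
Friis cascade:
  F = 1.315 + (2.432 − 1)/45.71 = 1.347
NF = 10 log₁₀(1.347) = 1.29 dB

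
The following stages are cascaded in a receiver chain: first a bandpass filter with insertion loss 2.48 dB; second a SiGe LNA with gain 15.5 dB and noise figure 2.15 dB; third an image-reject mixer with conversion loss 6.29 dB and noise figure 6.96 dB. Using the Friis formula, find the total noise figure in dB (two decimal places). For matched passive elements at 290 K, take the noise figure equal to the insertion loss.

Convert to linear (a loss of L dB is a gain of −L dB): F_i = 10^(NF_i/10), G_i = 10^(G_i,dB/10)
  Stage 1: F_1 = 10^(2.48/10) = 1.770, G_1 = 10^(−2.48/10) = 0.5649
  Stage 2: F_2 = 10^(2.15/10) = 1.641, G_2 = 10^(15.5/10) = 35.48
  Stage 3: F_3 = 10^(6.96/10) = 4.966, G_3 = 10^(−6.29/10) = 0.2350
Friis cascade:
  F = 1.770 + (1.641 − 1)/0.5649 + (4.966 − 1)/20.04 = 3.102
NF = 10 log₁₀(3.102) = 4.92 dB

4.92 dB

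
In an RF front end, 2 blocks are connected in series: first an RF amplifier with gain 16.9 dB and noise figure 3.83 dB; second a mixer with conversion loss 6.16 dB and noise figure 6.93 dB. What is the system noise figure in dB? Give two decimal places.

Convert to linear (a loss of L dB is a gain of −L dB): F_i = 10^(NF_i/10), G_i = 10^(G_i,dB/10)
  Stage 1: F_1 = 10^(3.83/10) = 2.415, G_1 = 10^(16.9/10) = 48.98
  Stage 2: F_2 = 10^(6.93/10) = 4.932, G_2 = 10^(−6.16/10) = 0.2421
Friis cascade:
  F = 2.415 + (4.932 − 1)/48.98 = 2.496
NF = 10 log₁₀(2.496) = 3.97 dB

3.97 dB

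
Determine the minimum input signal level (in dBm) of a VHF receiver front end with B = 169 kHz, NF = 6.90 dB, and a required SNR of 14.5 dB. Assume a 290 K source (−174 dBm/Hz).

−100.3 dBm

Sensitivity = −174 + 10 log₁₀(B) + NF + SNR_min
= −174 + 52.28 + 6.90 + 14.5
= −100.32 dBm → −100.3 dBm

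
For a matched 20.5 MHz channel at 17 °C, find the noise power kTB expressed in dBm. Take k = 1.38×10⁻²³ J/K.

−100.9 dBm

T = 17 °C + 273.15 = 290.15 K
P_n = kTB = 1.38×10⁻²³ × 290.15 × 2.05×10⁷ = 8.21×10⁻¹⁴ W
In dBm: 10 log₁₀(8.21×10⁻¹⁴ / 10⁻³) = −100.9 dBm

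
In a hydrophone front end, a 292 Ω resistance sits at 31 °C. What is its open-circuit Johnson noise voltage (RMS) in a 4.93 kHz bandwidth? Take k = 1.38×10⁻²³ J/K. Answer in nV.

T = 31 °C + 273.15 = 304.15 K
V_n = √(4kTRB)
4kTRB = 4 × 1.38×10⁻²³ × 304.15 × 2.92×10² × 4.93×10³ = 2.42×10⁻¹⁴ V²
V_n = √(2.42×10⁻¹⁴) = 1.55×10⁻⁷ V = 155 nV

155 nV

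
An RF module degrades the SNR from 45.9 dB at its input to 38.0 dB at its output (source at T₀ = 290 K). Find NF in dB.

7.9 dB

NF (dB) = SNR_in(dB) − SNR_out(dB) when the source is at T₀
NF = 45.9 − 38.0 = 7.9 dB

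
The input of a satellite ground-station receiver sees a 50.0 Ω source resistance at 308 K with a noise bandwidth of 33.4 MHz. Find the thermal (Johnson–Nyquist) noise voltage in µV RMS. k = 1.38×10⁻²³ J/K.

5.33 µV

V_n = √(4kTRB)
4kTRB = 4 × 1.38×10⁻²³ × 308 × 5.00×10¹ × 3.34×10⁷ = 2.84×10⁻¹¹ V²
V_n = √(2.84×10⁻¹¹) = 5.33×10⁻⁶ V = 5.33 µV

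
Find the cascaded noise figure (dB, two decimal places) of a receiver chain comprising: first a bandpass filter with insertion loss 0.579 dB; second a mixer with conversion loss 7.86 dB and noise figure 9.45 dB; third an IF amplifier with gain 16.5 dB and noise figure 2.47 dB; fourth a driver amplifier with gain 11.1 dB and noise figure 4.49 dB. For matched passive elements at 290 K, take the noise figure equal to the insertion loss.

11.96 dB

Convert to linear (a loss of L dB is a gain of −L dB): F_i = 10^(NF_i/10), G_i = 10^(G_i,dB/10)
  Stage 1: F_1 = 10^(0.579/10) = 1.143, G_1 = 10^(−0.579/10) = 0.8752
  Stage 2: F_2 = 10^(9.45/10) = 8.810, G_2 = 10^(−7.86/10) = 0.1637
  Stage 3: F_3 = 10^(2.47/10) = 1.766, G_3 = 10^(16.5/10) = 44.67
  Stage 4: F_4 = 10^(4.49/10) = 2.812, G_4 = 10^(11.1/10) = 12.88
Friis cascade:
  F = 1.143 + (8.810 − 1)/0.8752 + (1.766 − 1)/0.1433 + (2.812 − 1)/6.399 = 15.70
NF = 10 log₁₀(15.70) = 11.96 dB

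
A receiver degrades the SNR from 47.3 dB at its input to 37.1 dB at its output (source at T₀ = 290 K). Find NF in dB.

NF (dB) = SNR_in(dB) − SNR_out(dB) when the source is at T₀
NF = 47.3 − 37.1 = 10.2 dB

10.2 dB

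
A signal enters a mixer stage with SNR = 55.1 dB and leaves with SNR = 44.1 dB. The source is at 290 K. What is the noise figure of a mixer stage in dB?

NF (dB) = SNR_in(dB) − SNR_out(dB) when the source is at T₀
NF = 55.1 − 44.1 = 11.0 dB

11.0 dB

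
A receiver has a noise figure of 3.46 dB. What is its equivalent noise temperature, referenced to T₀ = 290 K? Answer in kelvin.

353 K

F = 10^(3.46/10) = 2.2182
T_e = (F − 1)·T₀ = (2.2182 − 1) × 290 = 353 K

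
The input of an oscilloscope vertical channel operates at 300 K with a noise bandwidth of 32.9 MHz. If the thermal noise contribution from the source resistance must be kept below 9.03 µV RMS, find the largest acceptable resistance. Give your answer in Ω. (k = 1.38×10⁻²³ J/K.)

150 Ω

Johnson–Nyquist: V_n = √(4kTRB) ⇒ R = V_n² / (4kTB)
4kTB = 4 × 1.38×10⁻²³ × 300 × 3.29×10⁷ = 5.45×10⁻¹³
R = (9.03×10⁻⁶)² / 5.45×10⁻¹³ = 1.50×10² Ω = 150 Ω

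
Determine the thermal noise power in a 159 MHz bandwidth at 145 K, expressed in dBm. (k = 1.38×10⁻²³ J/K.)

−95.0 dBm

P_n = kTB = 1.38×10⁻²³ × 145 × 1.59×10⁸ = 3.18×10⁻¹³ W
In dBm: 10 log₁₀(3.18×10⁻¹³ / 10⁻³) = −95.0 dBm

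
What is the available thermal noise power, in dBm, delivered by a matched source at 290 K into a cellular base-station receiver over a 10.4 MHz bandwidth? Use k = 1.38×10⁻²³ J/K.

P_n = kTB = 1.38×10⁻²³ × 290 × 1.04×10⁷ = 4.16×10⁻¹⁴ W
In dBm: 10 log₁₀(4.16×10⁻¹⁴ / 10⁻³) = −103.8 dBm

−103.8 dBm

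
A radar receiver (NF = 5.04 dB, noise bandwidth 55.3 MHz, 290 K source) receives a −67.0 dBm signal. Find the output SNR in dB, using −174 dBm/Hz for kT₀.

Noise floor: N = −174 + 10 log₁₀(B) + NF
10 log₁₀(5.53×10⁷) = 77.43 dB
N = −174 + 77.43 + 5.04 = −91.53 dBm
SNR = P_sig − N = −67.0 − (−91.53) = 24.53 dB → 24.5 dB

24.5 dB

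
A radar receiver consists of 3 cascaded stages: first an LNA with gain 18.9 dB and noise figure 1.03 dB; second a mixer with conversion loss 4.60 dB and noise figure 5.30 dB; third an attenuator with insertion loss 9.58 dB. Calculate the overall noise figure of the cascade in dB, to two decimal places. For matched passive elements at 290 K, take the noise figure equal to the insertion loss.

Convert to linear (a loss of L dB is a gain of −L dB): F_i = 10^(NF_i/10), G_i = 10^(G_i,dB/10)
  Stage 1: F_1 = 10^(1.03/10) = 1.268, G_1 = 10^(18.9/10) = 77.62
  Stage 2: F_2 = 10^(5.30/10) = 3.388, G_2 = 10^(−4.60/10) = 0.3467
  Stage 3: F_3 = 10^(9.58/10) = 9.078, G_3 = 10^(−9.58/10) = 0.1102
Friis cascade:
  F = 1.268 + (3.388 − 1)/77.62 + (9.078 − 1)/26.92 = 1.599
NF = 10 log₁₀(1.599) = 2.04 dB

2.04 dB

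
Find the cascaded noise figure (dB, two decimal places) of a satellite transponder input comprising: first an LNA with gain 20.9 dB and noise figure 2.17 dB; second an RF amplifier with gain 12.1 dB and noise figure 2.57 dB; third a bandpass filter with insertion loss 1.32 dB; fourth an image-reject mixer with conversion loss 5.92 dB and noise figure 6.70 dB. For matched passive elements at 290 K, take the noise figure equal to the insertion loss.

2.19 dB

Convert to linear (a loss of L dB is a gain of −L dB): F_i = 10^(NF_i/10), G_i = 10^(G_i,dB/10)
  Stage 1: F_1 = 10^(2.17/10) = 1.648, G_1 = 10^(20.9/10) = 123.0
  Stage 2: F_2 = 10^(2.57/10) = 1.807, G_2 = 10^(12.1/10) = 16.22
  Stage 3: F_3 = 10^(1.32/10) = 1.355, G_3 = 10^(−1.32/10) = 0.7379
  Stage 4: F_4 = 10^(6.70/10) = 4.677, G_4 = 10^(−5.92/10) = 0.2559
Friis cascade:
  F = 1.648 + (1.807 − 1)/123.0 + (1.355 − 1)/1995 + (4.677 − 1)/1472 = 1.657
NF = 10 log₁₀(1.657) = 2.19 dB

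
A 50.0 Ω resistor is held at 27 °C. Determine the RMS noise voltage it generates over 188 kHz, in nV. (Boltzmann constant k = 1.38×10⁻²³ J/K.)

395 nV

T = 27 °C + 273.15 = 300.15 K
V_n = √(4kTRB)
4kTRB = 4 × 1.38×10⁻²³ × 300.15 × 5.00×10¹ × 1.88×10⁵ = 1.56×10⁻¹³ V²
V_n = √(1.56×10⁻¹³) = 3.95×10⁻⁷ V = 395 nV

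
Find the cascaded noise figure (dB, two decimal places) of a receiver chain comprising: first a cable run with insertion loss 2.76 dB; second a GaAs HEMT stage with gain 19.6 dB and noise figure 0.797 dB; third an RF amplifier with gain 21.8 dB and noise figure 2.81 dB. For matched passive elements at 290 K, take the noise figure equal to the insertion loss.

3.59 dB

Convert to linear (a loss of L dB is a gain of −L dB): F_i = 10^(NF_i/10), G_i = 10^(G_i,dB/10)
  Stage 1: F_1 = 10^(2.76/10) = 1.888, G_1 = 10^(−2.76/10) = 0.5297
  Stage 2: F_2 = 10^(0.797/10) = 1.201, G_2 = 10^(19.6/10) = 91.20
  Stage 3: F_3 = 10^(2.81/10) = 1.910, G_3 = 10^(21.8/10) = 151.4
Friis cascade:
  F = 1.888 + (1.201 − 1)/0.5297 + (1.910 − 1)/48.31 = 2.287
NF = 10 log₁₀(2.287) = 3.59 dB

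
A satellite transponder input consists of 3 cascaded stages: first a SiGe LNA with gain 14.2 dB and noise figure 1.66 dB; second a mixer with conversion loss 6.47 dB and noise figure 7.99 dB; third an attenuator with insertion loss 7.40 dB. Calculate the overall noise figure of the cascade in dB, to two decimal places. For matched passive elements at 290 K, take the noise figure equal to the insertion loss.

3.85 dB

Convert to linear (a loss of L dB is a gain of −L dB): F_i = 10^(NF_i/10), G_i = 10^(G_i,dB/10)
  Stage 1: F_1 = 10^(1.66/10) = 1.466, G_1 = 10^(14.2/10) = 26.30
  Stage 2: F_2 = 10^(7.99/10) = 6.295, G_2 = 10^(−6.47/10) = 0.2254
  Stage 3: F_3 = 10^(7.40/10) = 5.495, G_3 = 10^(−7.40/10) = 0.1820
Friis cascade:
  F = 1.466 + (6.295 − 1)/26.30 + (5.495 − 1)/5.929 = 2.425
NF = 10 log₁₀(2.425) = 3.85 dB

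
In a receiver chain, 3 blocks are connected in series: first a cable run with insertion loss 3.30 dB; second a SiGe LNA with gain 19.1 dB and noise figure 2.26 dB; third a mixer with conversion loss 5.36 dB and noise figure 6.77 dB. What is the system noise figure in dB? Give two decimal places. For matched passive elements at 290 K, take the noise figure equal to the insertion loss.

5.68 dB

Convert to linear (a loss of L dB is a gain of −L dB): F_i = 10^(NF_i/10), G_i = 10^(G_i,dB/10)
  Stage 1: F_1 = 10^(3.30/10) = 2.138, G_1 = 10^(−3.30/10) = 0.4677
  Stage 2: F_2 = 10^(2.26/10) = 1.683, G_2 = 10^(19.1/10) = 81.28
  Stage 3: F_3 = 10^(6.77/10) = 4.753, G_3 = 10^(−5.36/10) = 0.2911
Friis cascade:
  F = 2.138 + (1.683 − 1)/0.4677 + (4.753 − 1)/38.02 = 3.696
NF = 10 log₁₀(3.696) = 5.68 dB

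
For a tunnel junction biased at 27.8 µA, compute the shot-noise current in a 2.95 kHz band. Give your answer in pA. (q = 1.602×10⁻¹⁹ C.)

162 pA

I_n = √(2qI·B)
2qI·B = 2 × 1.602×10⁻¹⁹ × 2.78×10⁻⁵ × 2.95×10³ = 2.63×10⁻²⁰ A²
I_n = √(2.63×10⁻²⁰) = 1.62×10⁻¹⁰ A = 162 pA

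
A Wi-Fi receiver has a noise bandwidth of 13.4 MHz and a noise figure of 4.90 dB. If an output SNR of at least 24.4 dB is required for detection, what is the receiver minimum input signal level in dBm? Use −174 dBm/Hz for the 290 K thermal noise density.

−73.4 dBm

Sensitivity = −174 + 10 log₁₀(B) + NF + SNR_min
= −174 + 71.27 + 4.90 + 24.4
= −73.43 dBm → −73.4 dBm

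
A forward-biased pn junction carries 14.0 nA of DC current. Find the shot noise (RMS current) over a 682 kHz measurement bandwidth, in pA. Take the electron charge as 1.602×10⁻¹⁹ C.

55.3 pA

I_n = √(2qI·B)
2qI·B = 2 × 1.602×10⁻¹⁹ × 1.40×10⁻⁸ × 6.82×10⁵ = 3.06×10⁻²¹ A²
I_n = √(3.06×10⁻²¹) = 5.53×10⁻¹¹ A = 55.3 pA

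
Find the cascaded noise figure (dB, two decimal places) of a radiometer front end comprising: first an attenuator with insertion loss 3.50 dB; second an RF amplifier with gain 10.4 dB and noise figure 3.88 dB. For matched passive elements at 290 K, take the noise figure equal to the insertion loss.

7.38 dB

Convert to linear (a loss of L dB is a gain of −L dB): F_i = 10^(NF_i/10), G_i = 10^(G_i,dB/10)
  Stage 1: F_1 = 10^(3.50/10) = 2.239, G_1 = 10^(−3.50/10) = 0.4467
  Stage 2: F_2 = 10^(3.88/10) = 2.443, G_2 = 10^(10.4/10) = 10.96
Friis cascade:
  F = 2.239 + (2.443 − 1)/0.4467 = 5.470
NF = 10 log₁₀(5.470) = 7.38 dB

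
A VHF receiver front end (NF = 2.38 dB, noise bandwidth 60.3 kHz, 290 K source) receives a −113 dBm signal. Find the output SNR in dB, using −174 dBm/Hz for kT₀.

10.8 dB

Noise floor: N = −174 + 10 log₁₀(B) + NF
10 log₁₀(6.03×10⁴) = 47.8 dB
N = −174 + 47.8 + 2.38 = −123.82 dBm
SNR = P_sig − N = −113 − (−123.82) = 10.82 dB → 10.8 dB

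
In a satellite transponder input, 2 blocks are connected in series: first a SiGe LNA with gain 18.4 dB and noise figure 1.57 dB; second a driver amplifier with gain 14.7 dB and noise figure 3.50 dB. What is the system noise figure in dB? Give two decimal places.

Convert to linear (a loss of L dB is a gain of −L dB): F_i = 10^(NF_i/10), G_i = 10^(G_i,dB/10)
  Stage 1: F_1 = 10^(1.57/10) = 1.435, G_1 = 10^(18.4/10) = 69.18
  Stage 2: F_2 = 10^(3.50/10) = 2.239, G_2 = 10^(14.7/10) = 29.51
Friis cascade:
  F = 1.435 + (2.239 − 1)/69.18 = 1.453
NF = 10 log₁₀(1.453) = 1.62 dB

1.62 dB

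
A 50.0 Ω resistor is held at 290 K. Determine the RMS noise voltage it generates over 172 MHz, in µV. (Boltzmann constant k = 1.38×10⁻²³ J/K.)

V_n = √(4kTRB)
4kTRB = 4 × 1.38×10⁻²³ × 290 × 5.00×10¹ × 1.72×10⁸ = 1.38×10⁻¹⁰ V²
V_n = √(1.38×10⁻¹⁰) = 1.17×10⁻⁵ V = 11.7 µV

11.7 µV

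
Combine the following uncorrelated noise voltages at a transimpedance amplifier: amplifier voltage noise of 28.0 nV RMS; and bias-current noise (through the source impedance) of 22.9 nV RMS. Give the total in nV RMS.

Uncorrelated sources add in power (mean-square): V_tot = √(ΣV_i²)
V_tot = √[(2.80×10⁻⁸)² + (2.29×10⁻⁸)²] = 3.62×10⁻⁸ V = 36.2 nV

36.2 nV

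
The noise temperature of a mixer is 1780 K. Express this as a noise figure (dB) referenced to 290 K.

8.54 dB

F = 1 + T_e/T₀ = 1 + 1780/290 = 7.13793
NF = 10 log₁₀(7.13793) = 8.54 dB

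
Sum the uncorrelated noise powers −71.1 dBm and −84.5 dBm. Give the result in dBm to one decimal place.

−70.9 dBm

Convert to linear, add, convert back:
P₁ = 7.76×10⁻¹¹ W, P₂ = 3.55×10⁻¹² W
P_tot = 8.12×10⁻¹¹ W → 10 log₁₀(P_tot / 10⁻³) = −70.9 dBm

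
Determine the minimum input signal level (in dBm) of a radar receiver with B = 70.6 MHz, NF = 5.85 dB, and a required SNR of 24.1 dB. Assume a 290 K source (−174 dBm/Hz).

Sensitivity = −174 + 10 log₁₀(B) + NF + SNR_min
= −174 + 78.49 + 5.85 + 24.1
= −65.56 dBm → −65.6 dBm

−65.6 dBm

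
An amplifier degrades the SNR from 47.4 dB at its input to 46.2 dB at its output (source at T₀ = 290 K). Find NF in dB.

1.2 dB

NF (dB) = SNR_in(dB) − SNR_out(dB) when the source is at T₀
NF = 47.4 − 46.2 = 1.2 dB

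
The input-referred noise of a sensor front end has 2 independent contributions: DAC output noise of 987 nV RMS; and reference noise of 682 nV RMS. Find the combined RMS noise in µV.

1.20 µV

Uncorrelated sources add in power (mean-square): V_tot = √(ΣV_i²)
V_tot = √[(9.87×10⁻⁷)² + (6.82×10⁻⁷)²] = 1.20×10⁻⁶ V = 1.20 µV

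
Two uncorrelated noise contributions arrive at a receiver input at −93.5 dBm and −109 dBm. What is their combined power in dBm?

Convert to linear, add, convert back:
P₁ = 4.47×10⁻¹³ W, P₂ = 1.26×10⁻¹⁴ W
P_tot = 4.59×10⁻¹³ W → 10 log₁₀(P_tot / 10⁻³) = −93.4 dBm

−93.4 dBm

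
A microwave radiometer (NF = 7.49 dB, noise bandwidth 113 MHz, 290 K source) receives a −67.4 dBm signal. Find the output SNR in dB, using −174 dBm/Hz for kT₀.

18.6 dB

Noise floor: N = −174 + 10 log₁₀(B) + NF
10 log₁₀(1.13×10⁸) = 80.53 dB
N = −174 + 80.53 + 7.49 = −85.98 dBm
SNR = P_sig − N = −67.4 − (−85.98) = 18.58 dB → 18.6 dB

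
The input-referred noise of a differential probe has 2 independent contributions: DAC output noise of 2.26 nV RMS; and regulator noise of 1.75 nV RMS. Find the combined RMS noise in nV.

2.86 nV

Uncorrelated sources add in power (mean-square): V_tot = √(ΣV_i²)
V_tot = √[(2.26×10⁻⁹)² + (1.75×10⁻⁹)²] = 2.86×10⁻⁹ V = 2.86 nV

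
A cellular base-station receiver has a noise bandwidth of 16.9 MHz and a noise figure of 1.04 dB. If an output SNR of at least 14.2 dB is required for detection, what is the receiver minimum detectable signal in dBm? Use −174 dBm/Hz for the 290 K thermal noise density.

Sensitivity = −174 + 10 log₁₀(B) + NF + SNR_min
= −174 + 72.28 + 1.04 + 14.2
= −86.48 dBm → −86.5 dBm

−86.5 dBm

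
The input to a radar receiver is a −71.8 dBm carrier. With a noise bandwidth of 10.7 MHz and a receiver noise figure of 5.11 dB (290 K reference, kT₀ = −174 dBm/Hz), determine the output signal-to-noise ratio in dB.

Noise floor: N = −174 + 10 log₁₀(B) + NF
10 log₁₀(1.07×10⁷) = 70.29 dB
N = −174 + 70.29 + 5.11 = −98.60 dBm
SNR = P_sig − N = −71.8 − (−98.60) = 26.80 dB → 26.8 dB

26.8 dB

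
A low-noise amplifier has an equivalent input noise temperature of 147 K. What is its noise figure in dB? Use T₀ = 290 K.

F = 1 + T_e/T₀ = 1 + 147/290 = 1.5069
NF = 10 log₁₀(1.5069) = 1.78 dB

1.78 dB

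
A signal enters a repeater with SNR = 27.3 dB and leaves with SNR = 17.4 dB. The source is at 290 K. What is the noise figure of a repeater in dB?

NF (dB) = SNR_in(dB) − SNR_out(dB) when the source is at T₀
NF = 27.3 − 17.4 = 9.9 dB

9.9 dB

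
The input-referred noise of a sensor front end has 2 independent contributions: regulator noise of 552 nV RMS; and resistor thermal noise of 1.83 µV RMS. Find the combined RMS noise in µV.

Uncorrelated sources add in power (mean-square): V_tot = √(ΣV_i²)
V_tot = √[(5.52×10⁻⁷)² + (1.83×10⁻⁶)²] = 1.91×10⁻⁶ V = 1.91 µV

1.91 µV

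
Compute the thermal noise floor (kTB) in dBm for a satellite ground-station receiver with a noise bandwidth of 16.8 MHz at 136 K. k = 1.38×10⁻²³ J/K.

P_n = kTB = 1.38×10⁻²³ × 136 × 1.68×10⁷ = 3.15×10⁻¹⁴ W
In dBm: 10 log₁₀(3.15×10⁻¹⁴ / 10⁻³) = −105.0 dBm

−105.0 dBm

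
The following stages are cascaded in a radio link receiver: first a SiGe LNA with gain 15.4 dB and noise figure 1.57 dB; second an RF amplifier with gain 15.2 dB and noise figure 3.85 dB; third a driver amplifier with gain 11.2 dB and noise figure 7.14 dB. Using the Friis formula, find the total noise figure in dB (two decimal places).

Convert to linear (a loss of L dB is a gain of −L dB): F_i = 10^(NF_i/10), G_i = 10^(G_i,dB/10)
  Stage 1: F_1 = 10^(1.57/10) = 1.435, G_1 = 10^(15.4/10) = 34.67
  Stage 2: F_2 = 10^(3.85/10) = 2.427, G_2 = 10^(15.2/10) = 33.11
  Stage 3: F_3 = 10^(7.14/10) = 5.176, G_3 = 10^(11.2/10) = 13.18
Friis cascade:
  F = 1.435 + (2.427 − 1)/34.67 + (5.176 − 1)/1148 = 1.480
NF = 10 log₁₀(1.480) = 1.70 dB

1.70 dB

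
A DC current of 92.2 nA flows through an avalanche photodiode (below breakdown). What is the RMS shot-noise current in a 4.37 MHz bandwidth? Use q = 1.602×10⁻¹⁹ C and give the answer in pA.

359 pA

I_n = √(2qI·B)
2qI·B = 2 × 1.602×10⁻¹⁹ × 9.22×10⁻⁸ × 4.37×10⁶ = 1.29×10⁻¹⁹ A²
I_n = √(1.29×10⁻¹⁹) = 3.59×10⁻¹⁰ A = 359 pA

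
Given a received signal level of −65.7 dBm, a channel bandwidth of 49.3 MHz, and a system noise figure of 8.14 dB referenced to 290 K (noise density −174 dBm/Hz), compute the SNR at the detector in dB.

Noise floor: N = −174 + 10 log₁₀(B) + NF
10 log₁₀(4.93×10⁷) = 76.93 dB
N = −174 + 76.93 + 8.14 = −88.93 dBm
SNR = P_sig − N = −65.7 − (−88.93) = 23.23 dB → 23.2 dB

23.2 dB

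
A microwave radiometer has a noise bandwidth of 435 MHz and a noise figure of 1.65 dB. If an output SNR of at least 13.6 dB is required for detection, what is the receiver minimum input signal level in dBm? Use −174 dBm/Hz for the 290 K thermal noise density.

−72.4 dBm

Sensitivity = −174 + 10 log₁₀(B) + NF + SNR_min
= −174 + 86.38 + 1.65 + 13.6
= −72.37 dBm → −72.4 dBm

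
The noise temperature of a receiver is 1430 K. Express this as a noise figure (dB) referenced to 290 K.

7.73 dB

F = 1 + T_e/T₀ = 1 + 1430/290 = 5.93103
NF = 10 log₁₀(5.93103) = 7.73 dB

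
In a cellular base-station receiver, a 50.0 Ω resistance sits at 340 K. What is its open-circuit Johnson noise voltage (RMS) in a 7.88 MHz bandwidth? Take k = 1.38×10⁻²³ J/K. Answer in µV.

V_n = √(4kTRB)
4kTRB = 4 × 1.38×10⁻²³ × 340 × 5.00×10¹ × 7.88×10⁶ = 7.39×10⁻¹² V²
V_n = √(7.39×10⁻¹²) = 2.72×10⁻⁶ V = 2.72 µV

2.72 µV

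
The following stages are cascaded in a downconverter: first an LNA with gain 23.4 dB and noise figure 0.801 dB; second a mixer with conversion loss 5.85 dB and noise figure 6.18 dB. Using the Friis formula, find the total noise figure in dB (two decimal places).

0.85 dB

Convert to linear (a loss of L dB is a gain of −L dB): F_i = 10^(NF_i/10), G_i = 10^(G_i,dB/10)
  Stage 1: F_1 = 10^(0.801/10) = 1.203, G_1 = 10^(23.4/10) = 218.8
  Stage 2: F_2 = 10^(6.18/10) = 4.150, G_2 = 10^(−5.85/10) = 0.2600
Friis cascade:
  F = 1.203 + (4.150 − 1)/218.8 = 1.217
NF = 10 log₁₀(1.217) = 0.85 dB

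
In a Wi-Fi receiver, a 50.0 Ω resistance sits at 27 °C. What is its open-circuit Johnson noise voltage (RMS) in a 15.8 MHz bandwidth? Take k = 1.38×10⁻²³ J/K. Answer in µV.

3.62 µV

T = 27 °C + 273.15 = 300.15 K
V_n = √(4kTRB)
4kTRB = 4 × 1.38×10⁻²³ × 300.15 × 5.00×10¹ × 1.58×10⁷ = 1.31×10⁻¹¹ V²
V_n = √(1.31×10⁻¹¹) = 3.62×10⁻⁶ V = 3.62 µV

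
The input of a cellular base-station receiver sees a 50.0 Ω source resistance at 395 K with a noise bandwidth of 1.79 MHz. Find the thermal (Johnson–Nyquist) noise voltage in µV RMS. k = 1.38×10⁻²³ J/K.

1.40 µV

V_n = √(4kTRB)
4kTRB = 4 × 1.38×10⁻²³ × 395 × 5.00×10¹ × 1.79×10⁶ = 1.95×10⁻¹² V²
V_n = √(1.95×10⁻¹²) = 1.40×10⁻⁶ V = 1.40 µV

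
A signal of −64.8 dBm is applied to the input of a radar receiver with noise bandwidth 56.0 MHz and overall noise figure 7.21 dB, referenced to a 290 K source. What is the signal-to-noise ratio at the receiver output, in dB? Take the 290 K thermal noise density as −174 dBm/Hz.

24.5 dB

Noise floor: N = −174 + 10 log₁₀(B) + NF
10 log₁₀(5.60×10⁷) = 77.48 dB
N = −174 + 77.48 + 7.21 = −89.31 dBm
SNR = P_sig − N = −64.8 − (−89.31) = 24.51 dB → 24.5 dB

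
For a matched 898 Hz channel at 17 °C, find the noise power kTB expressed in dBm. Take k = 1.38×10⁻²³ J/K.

−144.4 dBm

T = 17 °C + 273.15 = 290.15 K
P_n = kTB = 1.38×10⁻²³ × 290.15 × 8.98×10² = 3.60×10⁻¹⁸ W
In dBm: 10 log₁₀(3.60×10⁻¹⁸ / 10⁻³) = −144.4 dBm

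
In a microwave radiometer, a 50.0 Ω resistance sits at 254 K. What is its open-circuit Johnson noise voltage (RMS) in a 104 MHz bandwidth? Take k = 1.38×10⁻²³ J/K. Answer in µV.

8.54 µV

V_n = √(4kTRB)
4kTRB = 4 × 1.38×10⁻²³ × 254 × 5.00×10¹ × 1.04×10⁸ = 7.29×10⁻¹¹ V²
V_n = √(7.29×10⁻¹¹) = 8.54×10⁻⁶ V = 8.54 µV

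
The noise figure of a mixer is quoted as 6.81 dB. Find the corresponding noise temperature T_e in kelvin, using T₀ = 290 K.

1101 K

F = 10^(6.81/10) = 4.79733
T_e = (F − 1)·T₀ = (4.79733 − 1) × 290 = 1101 K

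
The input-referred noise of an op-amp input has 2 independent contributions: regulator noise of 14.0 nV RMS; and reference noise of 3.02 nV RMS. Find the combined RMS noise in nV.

14.3 nV

Uncorrelated sources add in power (mean-square): V_tot = √(ΣV_i²)
V_tot = √[(1.40×10⁻⁸)² + (3.02×10⁻⁹)²] = 1.43×10⁻⁸ V = 14.3 nV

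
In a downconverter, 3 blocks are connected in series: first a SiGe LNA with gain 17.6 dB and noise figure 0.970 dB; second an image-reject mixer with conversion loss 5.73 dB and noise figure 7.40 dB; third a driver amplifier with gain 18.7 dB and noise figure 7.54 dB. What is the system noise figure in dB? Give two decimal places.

2.13 dB

Convert to linear (a loss of L dB is a gain of −L dB): F_i = 10^(NF_i/10), G_i = 10^(G_i,dB/10)
  Stage 1: F_1 = 10^(0.970/10) = 1.250, G_1 = 10^(17.6/10) = 57.54
  Stage 2: F_2 = 10^(7.40/10) = 5.495, G_2 = 10^(−5.73/10) = 0.2673
  Stage 3: F_3 = 10^(7.54/10) = 5.675, G_3 = 10^(18.7/10) = 74.13
Friis cascade:
  F = 1.250 + (5.495 − 1)/57.54 + (5.675 − 1)/15.38 = 1.632
NF = 10 log₁₀(1.632) = 2.13 dB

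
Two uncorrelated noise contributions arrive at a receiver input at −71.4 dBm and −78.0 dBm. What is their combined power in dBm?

−70.5 dBm

Convert to linear, add, convert back:
P₁ = 7.24×10⁻¹¹ W, P₂ = 1.58×10⁻¹¹ W
P_tot = 8.83×10⁻¹¹ W → 10 log₁₀(P_tot / 10⁻³) = −70.5 dBm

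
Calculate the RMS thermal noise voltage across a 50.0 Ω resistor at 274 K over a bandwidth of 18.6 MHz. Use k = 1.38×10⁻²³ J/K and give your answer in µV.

3.75 µV

V_n = √(4kTRB)
4kTRB = 4 × 1.38×10⁻²³ × 274 × 5.00×10¹ × 1.86×10⁷ = 1.41×10⁻¹¹ V²
V_n = √(1.41×10⁻¹¹) = 3.75×10⁻⁶ V = 3.75 µV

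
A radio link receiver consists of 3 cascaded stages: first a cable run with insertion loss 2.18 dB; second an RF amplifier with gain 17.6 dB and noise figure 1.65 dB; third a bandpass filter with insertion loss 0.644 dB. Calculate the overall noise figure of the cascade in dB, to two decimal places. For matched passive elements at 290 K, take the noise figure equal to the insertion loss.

3.84 dB

Convert to linear (a loss of L dB is a gain of −L dB): F_i = 10^(NF_i/10), G_i = 10^(G_i,dB/10)
  Stage 1: F_1 = 10^(2.18/10) = 1.652, G_1 = 10^(−2.18/10) = 0.6053
  Stage 2: F_2 = 10^(1.65/10) = 1.462, G_2 = 10^(17.6/10) = 57.54
  Stage 3: F_3 = 10^(0.644/10) = 1.160, G_3 = 10^(−0.644/10) = 0.8622
Friis cascade:
  F = 1.652 + (1.462 − 1)/0.6053 + (1.160 − 1)/34.83 = 2.420
NF = 10 log₁₀(2.420) = 3.84 dB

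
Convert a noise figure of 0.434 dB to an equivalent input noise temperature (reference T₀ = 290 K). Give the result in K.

F = 10^(0.434/10) = 1.1051
T_e = (F − 1)·T₀ = (1.1051 − 1) × 290 = 30.5 K

30.5 K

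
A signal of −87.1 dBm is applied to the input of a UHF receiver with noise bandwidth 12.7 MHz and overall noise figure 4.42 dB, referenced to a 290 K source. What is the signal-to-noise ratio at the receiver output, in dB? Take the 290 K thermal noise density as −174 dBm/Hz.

Noise floor: N = −174 + 10 log₁₀(B) + NF
10 log₁₀(1.27×10⁷) = 71.04 dB
N = −174 + 71.04 + 4.42 = −98.54 dBm
SNR = P_sig − N = −87.1 − (−98.54) = 11.44 dB → 11.4 dB

11.4 dB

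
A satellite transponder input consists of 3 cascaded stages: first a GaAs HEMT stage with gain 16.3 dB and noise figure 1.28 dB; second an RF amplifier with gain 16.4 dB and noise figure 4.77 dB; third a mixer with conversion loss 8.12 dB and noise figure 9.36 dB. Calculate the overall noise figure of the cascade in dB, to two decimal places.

Convert to linear (a loss of L dB is a gain of −L dB): F_i = 10^(NF_i/10), G_i = 10^(G_i,dB/10)
  Stage 1: F_1 = 10^(1.28/10) = 1.343, G_1 = 10^(16.3/10) = 42.66
  Stage 2: F_2 = 10^(4.77/10) = 2.999, G_2 = 10^(16.4/10) = 43.65
  Stage 3: F_3 = 10^(9.36/10) = 8.630, G_3 = 10^(−8.12/10) = 0.1542
Friis cascade:
  F = 1.343 + (2.999 − 1)/42.66 + (8.630 − 1)/1862 = 1.394
NF = 10 log₁₀(1.394) = 1.44 dB

1.44 dB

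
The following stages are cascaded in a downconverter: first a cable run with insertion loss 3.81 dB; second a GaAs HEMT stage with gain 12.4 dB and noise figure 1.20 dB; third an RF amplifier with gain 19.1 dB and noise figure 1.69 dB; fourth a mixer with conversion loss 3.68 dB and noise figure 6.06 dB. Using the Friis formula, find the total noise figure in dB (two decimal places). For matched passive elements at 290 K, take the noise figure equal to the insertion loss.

5.11 dB

Convert to linear (a loss of L dB is a gain of −L dB): F_i = 10^(NF_i/10), G_i = 10^(G_i,dB/10)
  Stage 1: F_1 = 10^(3.81/10) = 2.404, G_1 = 10^(−3.81/10) = 0.4159
  Stage 2: F_2 = 10^(1.20/10) = 1.318, G_2 = 10^(12.4/10) = 17.38
  Stage 3: F_3 = 10^(1.69/10) = 1.476, G_3 = 10^(19.1/10) = 81.28
  Stage 4: F_4 = 10^(6.06/10) = 4.036, G_4 = 10^(−3.68/10) = 0.4285
Friis cascade:
  F = 2.404 + (1.318 − 1)/0.4159 + (1.476 − 1)/7.228 + (4.036 − 1)/587.5 = 3.241
NF = 10 log₁₀(3.241) = 5.11 dB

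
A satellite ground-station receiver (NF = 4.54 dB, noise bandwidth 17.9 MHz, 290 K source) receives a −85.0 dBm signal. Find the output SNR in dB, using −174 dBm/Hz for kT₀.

Noise floor: N = −174 + 10 log₁₀(B) + NF
10 log₁₀(1.79×10⁷) = 72.53 dB
N = −174 + 72.53 + 4.54 = −96.93 dBm
SNR = P_sig − N = −85.0 − (−96.93) = 11.93 dB → 11.9 dB

11.9 dB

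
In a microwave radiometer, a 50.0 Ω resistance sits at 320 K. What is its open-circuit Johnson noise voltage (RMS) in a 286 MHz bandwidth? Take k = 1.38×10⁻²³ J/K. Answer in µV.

15.9 µV

V_n = √(4kTRB)
4kTRB = 4 × 1.38×10⁻²³ × 320 × 5.00×10¹ × 2.86×10⁸ = 2.53×10⁻¹⁰ V²
V_n = √(2.53×10⁻¹⁰) = 1.59×10⁻⁵ V = 15.9 µV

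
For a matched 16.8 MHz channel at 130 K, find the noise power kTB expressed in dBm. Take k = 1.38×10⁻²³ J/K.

−105.2 dBm

P_n = kTB = 1.38×10⁻²³ × 130 × 1.68×10⁷ = 3.01×10⁻¹⁴ W
In dBm: 10 log₁₀(3.01×10⁻¹⁴ / 10⁻³) = −105.2 dBm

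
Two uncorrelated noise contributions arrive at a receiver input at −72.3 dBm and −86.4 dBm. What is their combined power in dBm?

Convert to linear, add, convert back:
P₁ = 5.89×10⁻¹¹ W, P₂ = 2.29×10⁻¹² W
P_tot = 6.12×10⁻¹¹ W → 10 log₁₀(P_tot / 10⁻³) = −72.1 dBm

−72.1 dBm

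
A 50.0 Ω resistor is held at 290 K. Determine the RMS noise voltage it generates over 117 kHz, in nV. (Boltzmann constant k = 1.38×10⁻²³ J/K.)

306 nV

V_n = √(4kTRB)
4kTRB = 4 × 1.38×10⁻²³ × 290 × 5.00×10¹ × 1.17×10⁵ = 9.36×10⁻¹⁴ V²
V_n = √(9.36×10⁻¹⁴) = 3.06×10⁻⁷ V = 306 nV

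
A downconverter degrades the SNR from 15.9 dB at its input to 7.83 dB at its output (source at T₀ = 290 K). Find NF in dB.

8.07 dB

NF (dB) = SNR_in(dB) − SNR_out(dB) when the source is at T₀
NF = 15.9 − 7.83 = 8.07 dB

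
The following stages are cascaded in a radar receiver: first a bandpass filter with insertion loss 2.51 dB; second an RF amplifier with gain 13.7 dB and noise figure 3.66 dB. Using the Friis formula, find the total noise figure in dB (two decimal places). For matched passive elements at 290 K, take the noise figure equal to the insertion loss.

Convert to linear (a loss of L dB is a gain of −L dB): F_i = 10^(NF_i/10), G_i = 10^(G_i,dB/10)
  Stage 1: F_1 = 10^(2.51/10) = 1.782, G_1 = 10^(−2.51/10) = 0.5610
  Stage 2: F_2 = 10^(3.66/10) = 2.323, G_2 = 10^(13.7/10) = 23.44
Friis cascade:
  F = 1.782 + (2.323 − 1)/0.5610 = 4.140
NF = 10 log₁₀(4.140) = 6.17 dB

6.17 dB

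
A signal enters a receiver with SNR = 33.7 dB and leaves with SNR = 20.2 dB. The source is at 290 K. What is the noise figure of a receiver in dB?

13.5 dB

NF (dB) = SNR_in(dB) − SNR_out(dB) when the source is at T₀
NF = 33.7 − 20.2 = 13.5 dB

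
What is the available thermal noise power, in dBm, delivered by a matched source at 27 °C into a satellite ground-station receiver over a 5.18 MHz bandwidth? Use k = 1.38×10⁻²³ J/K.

T = 27 °C + 273.15 = 300.15 K
P_n = kTB = 1.38×10⁻²³ × 300.15 × 5.18×10⁶ = 2.15×10⁻¹⁴ W
In dBm: 10 log₁₀(2.15×10⁻¹⁴ / 10⁻³) = −106.7 dBm

−106.7 dBm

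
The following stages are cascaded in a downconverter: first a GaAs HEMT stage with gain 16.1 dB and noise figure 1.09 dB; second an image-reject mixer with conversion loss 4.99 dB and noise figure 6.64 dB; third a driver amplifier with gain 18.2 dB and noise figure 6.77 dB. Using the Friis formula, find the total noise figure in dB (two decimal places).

Convert to linear (a loss of L dB is a gain of −L dB): F_i = 10^(NF_i/10), G_i = 10^(G_i,dB/10)
  Stage 1: F_1 = 10^(1.09/10) = 1.285, G_1 = 10^(16.1/10) = 40.74
  Stage 2: F_2 = 10^(6.64/10) = 4.613, G_2 = 10^(−4.99/10) = 0.3170
  Stage 3: F_3 = 10^(6.77/10) = 4.753, G_3 = 10^(18.2/10) = 66.07
Friis cascade:
  F = 1.285 + (4.613 − 1)/40.74 + (4.753 − 1)/12.91 = 1.665
NF = 10 log₁₀(1.665) = 2.21 dB

2.21 dB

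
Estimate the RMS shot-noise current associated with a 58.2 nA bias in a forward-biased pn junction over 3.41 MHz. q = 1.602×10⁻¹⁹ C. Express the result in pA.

252 pA

I_n = √(2qI·B)
2qI·B = 2 × 1.602×10⁻¹⁹ × 5.82×10⁻⁸ × 3.41×10⁶ = 6.36×10⁻²⁰ A²
I_n = √(6.36×10⁻²⁰) = 2.52×10⁻¹⁰ A = 252 pA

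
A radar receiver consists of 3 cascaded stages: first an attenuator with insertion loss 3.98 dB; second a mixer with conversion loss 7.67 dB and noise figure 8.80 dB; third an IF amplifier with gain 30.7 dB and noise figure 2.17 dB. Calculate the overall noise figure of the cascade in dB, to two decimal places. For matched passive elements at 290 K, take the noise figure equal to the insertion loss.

14.54 dB

Convert to linear (a loss of L dB is a gain of −L dB): F_i = 10^(NF_i/10), G_i = 10^(G_i,dB/10)
  Stage 1: F_1 = 10^(3.98/10) = 2.500, G_1 = 10^(−3.98/10) = 0.3999
  Stage 2: F_2 = 10^(8.80/10) = 7.586, G_2 = 10^(−7.67/10) = 0.1710
  Stage 3: F_3 = 10^(2.17/10) = 1.648, G_3 = 10^(30.7/10) = 1175
Friis cascade:
  F = 2.500 + (7.586 − 1)/0.3999 + (1.648 − 1)/0.06839 = 28.44
NF = 10 log₁₀(28.44) = 14.54 dB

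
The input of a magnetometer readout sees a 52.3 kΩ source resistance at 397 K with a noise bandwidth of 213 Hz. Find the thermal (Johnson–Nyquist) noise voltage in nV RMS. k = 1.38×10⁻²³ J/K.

494 nV

V_n = √(4kTRB)
4kTRB = 4 × 1.38×10⁻²³ × 397 × 5.23×10⁴ × 2.13×10² = 2.44×10⁻¹³ V²
V_n = √(2.44×10⁻¹³) = 4.94×10⁻⁷ V = 494 nV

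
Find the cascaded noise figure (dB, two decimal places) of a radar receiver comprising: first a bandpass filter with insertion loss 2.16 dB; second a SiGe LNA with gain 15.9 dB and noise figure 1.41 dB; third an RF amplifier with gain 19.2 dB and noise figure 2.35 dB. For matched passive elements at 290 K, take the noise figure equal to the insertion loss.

3.63 dB

Convert to linear (a loss of L dB is a gain of −L dB): F_i = 10^(NF_i/10), G_i = 10^(G_i,dB/10)
  Stage 1: F_1 = 10^(2.16/10) = 1.644, G_1 = 10^(−2.16/10) = 0.6081
  Stage 2: F_2 = 10^(1.41/10) = 1.384, G_2 = 10^(15.9/10) = 38.90
  Stage 3: F_3 = 10^(2.35/10) = 1.718, G_3 = 10^(19.2/10) = 83.18
Friis cascade:
  F = 1.644 + (1.384 − 1)/0.6081 + (1.718 − 1)/23.66 = 2.305
NF = 10 log₁₀(2.305) = 3.63 dB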